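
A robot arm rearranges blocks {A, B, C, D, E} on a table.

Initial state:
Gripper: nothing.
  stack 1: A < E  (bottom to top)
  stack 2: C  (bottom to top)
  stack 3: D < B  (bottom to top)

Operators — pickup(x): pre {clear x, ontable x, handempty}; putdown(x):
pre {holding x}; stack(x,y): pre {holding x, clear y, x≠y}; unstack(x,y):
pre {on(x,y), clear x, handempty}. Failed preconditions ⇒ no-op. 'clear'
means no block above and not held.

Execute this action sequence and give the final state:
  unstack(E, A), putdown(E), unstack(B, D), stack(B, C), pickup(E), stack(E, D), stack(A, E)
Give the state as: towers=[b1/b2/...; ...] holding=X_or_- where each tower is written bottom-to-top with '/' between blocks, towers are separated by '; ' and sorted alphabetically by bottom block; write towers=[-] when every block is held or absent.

towers=[A; C/B; D/E] holding=-

step 1 (unstack(E, A)): towers=[A; C; D/B] holding=E
step 2 (putdown(E)): towers=[A; C; D/B; E] holding=-
step 3 (unstack(B, D)): towers=[A; C; D; E] holding=B
step 4 (stack(B, C)): towers=[A; C/B; D; E] holding=-
step 5 (pickup(E)): towers=[A; C/B; D] holding=E
step 6 (stack(E, D)): towers=[A; C/B; D/E] holding=-
step 7 (stack(A, E)) [no-op]: towers=[A; C/B; D/E] holding=-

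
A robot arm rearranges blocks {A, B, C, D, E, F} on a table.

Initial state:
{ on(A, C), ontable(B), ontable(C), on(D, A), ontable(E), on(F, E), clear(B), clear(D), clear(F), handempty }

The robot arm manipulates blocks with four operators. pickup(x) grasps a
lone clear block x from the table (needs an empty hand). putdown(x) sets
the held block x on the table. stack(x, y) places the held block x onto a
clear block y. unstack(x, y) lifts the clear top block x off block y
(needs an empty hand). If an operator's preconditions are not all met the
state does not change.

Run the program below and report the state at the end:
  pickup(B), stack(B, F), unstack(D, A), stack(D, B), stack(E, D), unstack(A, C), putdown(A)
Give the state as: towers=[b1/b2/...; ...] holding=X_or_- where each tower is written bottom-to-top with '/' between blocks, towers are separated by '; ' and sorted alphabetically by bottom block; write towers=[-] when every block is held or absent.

step 1 (pickup(B)): towers=[C/A/D; E/F] holding=B
step 2 (stack(B, F)): towers=[C/A/D; E/F/B] holding=-
step 3 (unstack(D, A)): towers=[C/A; E/F/B] holding=D
step 4 (stack(D, B)): towers=[C/A; E/F/B/D] holding=-
step 5 (stack(E, D)) [no-op]: towers=[C/A; E/F/B/D] holding=-
step 6 (unstack(A, C)): towers=[C; E/F/B/D] holding=A
step 7 (putdown(A)): towers=[A; C; E/F/B/D] holding=-

towers=[A; C; E/F/B/D] holding=-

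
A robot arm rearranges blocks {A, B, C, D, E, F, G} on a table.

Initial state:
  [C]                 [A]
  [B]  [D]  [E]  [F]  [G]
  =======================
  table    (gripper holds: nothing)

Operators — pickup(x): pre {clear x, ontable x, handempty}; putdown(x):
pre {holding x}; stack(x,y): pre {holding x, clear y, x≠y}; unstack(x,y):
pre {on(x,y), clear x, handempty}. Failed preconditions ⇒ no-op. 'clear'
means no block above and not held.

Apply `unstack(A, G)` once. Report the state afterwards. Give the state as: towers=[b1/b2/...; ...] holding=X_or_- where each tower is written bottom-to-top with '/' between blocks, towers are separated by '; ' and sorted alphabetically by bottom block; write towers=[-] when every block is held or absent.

towers=[B/C; D; E; F; G] holding=A

before: towers=[B/C; D; E; F; G/A] holding=-
pre[unstack(A, G)]: on(A,G) ✓, clear(A) ✓, handempty ✓
all met → apply unstack(A, G)
after:  towers=[B/C; D; E; F; G] holding=A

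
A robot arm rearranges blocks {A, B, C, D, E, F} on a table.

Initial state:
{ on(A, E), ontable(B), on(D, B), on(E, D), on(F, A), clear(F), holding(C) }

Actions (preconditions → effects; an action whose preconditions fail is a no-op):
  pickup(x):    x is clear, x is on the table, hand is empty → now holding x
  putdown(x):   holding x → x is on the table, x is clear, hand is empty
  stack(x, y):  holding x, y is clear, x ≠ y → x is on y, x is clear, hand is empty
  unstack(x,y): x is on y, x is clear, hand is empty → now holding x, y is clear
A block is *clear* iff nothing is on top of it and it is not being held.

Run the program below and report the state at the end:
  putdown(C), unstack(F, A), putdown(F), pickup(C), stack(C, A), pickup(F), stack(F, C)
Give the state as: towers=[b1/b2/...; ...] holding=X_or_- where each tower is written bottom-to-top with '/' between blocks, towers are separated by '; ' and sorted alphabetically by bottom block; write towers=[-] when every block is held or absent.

towers=[B/D/E/A/C/F] holding=-

step 1 (putdown(C)): towers=[B/D/E/A/F; C] holding=-
step 2 (unstack(F, A)): towers=[B/D/E/A; C] holding=F
step 3 (putdown(F)): towers=[B/D/E/A; C; F] holding=-
step 4 (pickup(C)): towers=[B/D/E/A; F] holding=C
step 5 (stack(C, A)): towers=[B/D/E/A/C; F] holding=-
step 6 (pickup(F)): towers=[B/D/E/A/C] holding=F
step 7 (stack(F, C)): towers=[B/D/E/A/C/F] holding=-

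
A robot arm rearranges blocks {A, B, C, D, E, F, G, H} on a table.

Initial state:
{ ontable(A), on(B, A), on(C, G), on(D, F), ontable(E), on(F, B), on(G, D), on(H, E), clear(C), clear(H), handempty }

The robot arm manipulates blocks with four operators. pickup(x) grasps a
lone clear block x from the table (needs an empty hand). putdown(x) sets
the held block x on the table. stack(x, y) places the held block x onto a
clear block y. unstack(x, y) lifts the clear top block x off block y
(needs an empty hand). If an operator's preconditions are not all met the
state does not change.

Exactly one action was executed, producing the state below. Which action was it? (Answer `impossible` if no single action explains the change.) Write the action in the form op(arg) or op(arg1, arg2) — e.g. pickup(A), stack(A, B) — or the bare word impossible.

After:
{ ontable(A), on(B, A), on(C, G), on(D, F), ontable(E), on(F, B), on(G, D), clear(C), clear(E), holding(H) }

unstack(H, E)

target: towers=[A/B/F/D/G/C; E] holding=H
     unstack(H, E) → towers=[A/B/F/D/G/C; E] holding=H  ← match
     unstack(C, G) → towers=[A/B/F/D/G; E/H] holding=C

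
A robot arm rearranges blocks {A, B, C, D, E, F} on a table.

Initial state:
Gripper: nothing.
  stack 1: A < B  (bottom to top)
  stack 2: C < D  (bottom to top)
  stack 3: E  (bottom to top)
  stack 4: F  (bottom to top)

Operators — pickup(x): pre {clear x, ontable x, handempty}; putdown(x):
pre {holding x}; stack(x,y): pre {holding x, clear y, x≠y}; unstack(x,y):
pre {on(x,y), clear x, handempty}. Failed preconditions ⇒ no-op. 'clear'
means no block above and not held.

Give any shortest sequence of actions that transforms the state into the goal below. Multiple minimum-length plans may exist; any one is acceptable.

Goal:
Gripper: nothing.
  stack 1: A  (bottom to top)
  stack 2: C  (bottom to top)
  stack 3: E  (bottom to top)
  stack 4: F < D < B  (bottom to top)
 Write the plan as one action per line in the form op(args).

unstack(D, C)
stack(D, F)
unstack(B, A)
stack(B, D)

step 1 (unstack(D, C)): towers=[A/B; C; E; F] holding=D
step 2 (stack(D, F)): towers=[A/B; C; E; F/D] holding=-
step 3 (unstack(B, A)): towers=[A; C; E; F/D] holding=B
step 4 (stack(B, D)): towers=[A; C; E; F/D/B] holding=-
goal check: towers=[A; C; E; F/D/B] holding=- — reached (length 4, optimal by BFS)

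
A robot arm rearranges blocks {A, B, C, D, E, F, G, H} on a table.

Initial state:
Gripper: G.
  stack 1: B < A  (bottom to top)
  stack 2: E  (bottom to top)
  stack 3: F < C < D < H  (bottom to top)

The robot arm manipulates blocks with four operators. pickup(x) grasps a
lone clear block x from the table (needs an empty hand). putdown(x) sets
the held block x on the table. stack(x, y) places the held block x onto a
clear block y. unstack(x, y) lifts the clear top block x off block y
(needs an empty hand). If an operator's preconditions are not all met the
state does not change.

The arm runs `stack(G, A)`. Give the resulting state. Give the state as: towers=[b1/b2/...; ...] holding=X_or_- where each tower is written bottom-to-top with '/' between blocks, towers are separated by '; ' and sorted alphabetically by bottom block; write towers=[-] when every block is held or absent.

before: towers=[B/A; E; F/C/D/H] holding=G
pre[stack(G, A)]: holding(G) yes, clear(A) yes, G≠A yes
all met → apply stack(G, A)
after:  towers=[B/A/G; E; F/C/D/H] holding=-

towers=[B/A/G; E; F/C/D/H] holding=-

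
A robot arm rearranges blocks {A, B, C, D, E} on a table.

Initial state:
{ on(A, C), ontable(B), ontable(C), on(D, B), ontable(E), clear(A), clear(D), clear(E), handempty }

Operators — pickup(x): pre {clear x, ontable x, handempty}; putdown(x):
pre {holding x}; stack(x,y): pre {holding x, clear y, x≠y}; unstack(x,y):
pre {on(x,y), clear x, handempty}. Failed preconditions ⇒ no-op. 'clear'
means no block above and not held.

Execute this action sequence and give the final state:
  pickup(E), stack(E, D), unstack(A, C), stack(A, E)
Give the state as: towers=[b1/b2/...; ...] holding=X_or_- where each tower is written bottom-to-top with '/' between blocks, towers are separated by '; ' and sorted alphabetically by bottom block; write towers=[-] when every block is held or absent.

towers=[B/D/E/A; C] holding=-

step 1 (pickup(E)): towers=[B/D; C/A] holding=E
step 2 (stack(E, D)): towers=[B/D/E; C/A] holding=-
step 3 (unstack(A, C)): towers=[B/D/E; C] holding=A
step 4 (stack(A, E)): towers=[B/D/E/A; C] holding=-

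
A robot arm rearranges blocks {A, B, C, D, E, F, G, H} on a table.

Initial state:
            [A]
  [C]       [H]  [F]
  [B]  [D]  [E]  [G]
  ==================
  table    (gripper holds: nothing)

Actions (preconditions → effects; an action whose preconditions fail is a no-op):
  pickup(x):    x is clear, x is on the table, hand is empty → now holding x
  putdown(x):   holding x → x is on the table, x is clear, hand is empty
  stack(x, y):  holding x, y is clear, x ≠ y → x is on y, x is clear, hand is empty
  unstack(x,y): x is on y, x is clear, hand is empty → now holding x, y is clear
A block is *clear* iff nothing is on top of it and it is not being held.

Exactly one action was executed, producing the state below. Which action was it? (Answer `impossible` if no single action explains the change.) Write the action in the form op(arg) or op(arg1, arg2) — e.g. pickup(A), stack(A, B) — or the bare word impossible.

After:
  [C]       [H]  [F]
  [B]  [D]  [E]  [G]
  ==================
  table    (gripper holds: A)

unstack(A, H)

target: towers=[B/C; D; E/H; G/F] holding=A
     unstack(A, H) → towers=[B/C; D; E/H; G/F] holding=A  ← match
     unstack(F, G) → towers=[B/C; D; E/H/A; G] holding=F
         pickup(D) → towers=[B/C; E/H/A; G/F] holding=D
     unstack(C, B) → towers=[B; D; E/H/A; G/F] holding=C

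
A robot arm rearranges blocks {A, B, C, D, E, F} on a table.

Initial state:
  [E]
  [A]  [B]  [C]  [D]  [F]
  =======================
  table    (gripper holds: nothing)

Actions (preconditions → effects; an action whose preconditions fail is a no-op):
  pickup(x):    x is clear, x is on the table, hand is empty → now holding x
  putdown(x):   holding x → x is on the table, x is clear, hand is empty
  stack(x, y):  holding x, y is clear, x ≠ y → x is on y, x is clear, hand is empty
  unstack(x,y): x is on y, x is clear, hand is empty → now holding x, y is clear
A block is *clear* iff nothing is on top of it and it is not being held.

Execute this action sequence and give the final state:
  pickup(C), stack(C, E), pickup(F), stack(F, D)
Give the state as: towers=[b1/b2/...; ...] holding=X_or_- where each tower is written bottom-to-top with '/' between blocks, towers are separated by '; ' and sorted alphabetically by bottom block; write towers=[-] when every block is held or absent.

towers=[A/E/C; B; D/F] holding=-

step 1 (pickup(C)): towers=[A/E; B; D; F] holding=C
step 2 (stack(C, E)): towers=[A/E/C; B; D; F] holding=-
step 3 (pickup(F)): towers=[A/E/C; B; D] holding=F
step 4 (stack(F, D)): towers=[A/E/C; B; D/F] holding=-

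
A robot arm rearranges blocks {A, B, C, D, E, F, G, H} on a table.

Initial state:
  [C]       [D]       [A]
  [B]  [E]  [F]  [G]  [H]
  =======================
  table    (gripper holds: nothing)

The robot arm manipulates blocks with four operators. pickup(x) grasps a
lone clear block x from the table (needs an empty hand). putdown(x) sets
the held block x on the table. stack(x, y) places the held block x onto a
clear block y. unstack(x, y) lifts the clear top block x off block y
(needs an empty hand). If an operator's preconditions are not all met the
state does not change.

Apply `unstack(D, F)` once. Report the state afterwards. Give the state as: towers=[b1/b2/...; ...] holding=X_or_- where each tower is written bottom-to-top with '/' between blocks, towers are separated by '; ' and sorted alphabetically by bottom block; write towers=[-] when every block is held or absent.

towers=[B/C; E; F; G; H/A] holding=D

before: towers=[B/C; E; F/D; G; H/A] holding=-
pre[unstack(D, F)]: on(D,F) ✓, clear(D) ✓, handempty ✓
all met → apply unstack(D, F)
after:  towers=[B/C; E; F; G; H/A] holding=D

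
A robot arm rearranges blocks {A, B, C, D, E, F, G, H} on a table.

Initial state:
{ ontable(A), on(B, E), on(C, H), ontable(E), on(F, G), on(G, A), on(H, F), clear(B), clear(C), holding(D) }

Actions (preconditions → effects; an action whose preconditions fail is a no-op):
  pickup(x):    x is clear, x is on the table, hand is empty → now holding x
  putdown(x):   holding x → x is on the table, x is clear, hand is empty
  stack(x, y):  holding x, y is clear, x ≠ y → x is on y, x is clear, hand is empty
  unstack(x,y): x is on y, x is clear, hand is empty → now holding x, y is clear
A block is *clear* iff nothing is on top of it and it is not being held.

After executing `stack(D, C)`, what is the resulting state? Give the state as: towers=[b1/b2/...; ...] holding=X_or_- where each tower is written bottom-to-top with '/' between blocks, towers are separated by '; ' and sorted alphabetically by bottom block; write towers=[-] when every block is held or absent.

before: towers=[A/G/F/H/C; E/B] holding=D
pre[stack(D, C)]: holding(D) ✓, clear(C) ✓, D≠C ✓
all met → apply stack(D, C)
after:  towers=[A/G/F/H/C/D; E/B] holding=-

towers=[A/G/F/H/C/D; E/B] holding=-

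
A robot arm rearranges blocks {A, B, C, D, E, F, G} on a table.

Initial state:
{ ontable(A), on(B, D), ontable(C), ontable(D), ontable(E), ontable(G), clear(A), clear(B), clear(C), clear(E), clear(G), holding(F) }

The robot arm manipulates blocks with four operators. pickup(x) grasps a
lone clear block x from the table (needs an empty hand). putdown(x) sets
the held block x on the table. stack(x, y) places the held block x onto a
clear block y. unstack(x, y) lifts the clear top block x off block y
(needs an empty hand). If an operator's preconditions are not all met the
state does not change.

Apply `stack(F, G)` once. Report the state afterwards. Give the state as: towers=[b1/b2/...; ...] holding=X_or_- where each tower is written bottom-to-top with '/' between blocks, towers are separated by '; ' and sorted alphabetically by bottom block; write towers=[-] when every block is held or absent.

before: towers=[A; C; D/B; E; G] holding=F
pre[stack(F, G)]: holding(F) ok, clear(G) ok, F≠G ok
all met → apply stack(F, G)
after:  towers=[A; C; D/B; E; G/F] holding=-

towers=[A; C; D/B; E; G/F] holding=-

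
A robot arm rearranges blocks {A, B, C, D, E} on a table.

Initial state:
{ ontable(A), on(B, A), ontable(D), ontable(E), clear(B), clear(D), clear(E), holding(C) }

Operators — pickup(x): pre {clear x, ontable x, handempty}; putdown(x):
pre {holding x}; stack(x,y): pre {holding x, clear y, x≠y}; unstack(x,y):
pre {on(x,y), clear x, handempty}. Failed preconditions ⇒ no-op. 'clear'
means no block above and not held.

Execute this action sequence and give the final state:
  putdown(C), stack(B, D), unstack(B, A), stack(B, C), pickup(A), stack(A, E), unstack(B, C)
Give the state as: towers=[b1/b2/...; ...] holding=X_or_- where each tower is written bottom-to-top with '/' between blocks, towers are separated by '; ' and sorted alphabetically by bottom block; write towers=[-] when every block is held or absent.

step 1 (putdown(C)): towers=[A/B; C; D; E] holding=-
step 2 (stack(B, D)) [no-op]: towers=[A/B; C; D; E] holding=-
step 3 (unstack(B, A)): towers=[A; C; D; E] holding=B
step 4 (stack(B, C)): towers=[A; C/B; D; E] holding=-
step 5 (pickup(A)): towers=[C/B; D; E] holding=A
step 6 (stack(A, E)): towers=[C/B; D; E/A] holding=-
step 7 (unstack(B, C)): towers=[C; D; E/A] holding=B

towers=[C; D; E/A] holding=B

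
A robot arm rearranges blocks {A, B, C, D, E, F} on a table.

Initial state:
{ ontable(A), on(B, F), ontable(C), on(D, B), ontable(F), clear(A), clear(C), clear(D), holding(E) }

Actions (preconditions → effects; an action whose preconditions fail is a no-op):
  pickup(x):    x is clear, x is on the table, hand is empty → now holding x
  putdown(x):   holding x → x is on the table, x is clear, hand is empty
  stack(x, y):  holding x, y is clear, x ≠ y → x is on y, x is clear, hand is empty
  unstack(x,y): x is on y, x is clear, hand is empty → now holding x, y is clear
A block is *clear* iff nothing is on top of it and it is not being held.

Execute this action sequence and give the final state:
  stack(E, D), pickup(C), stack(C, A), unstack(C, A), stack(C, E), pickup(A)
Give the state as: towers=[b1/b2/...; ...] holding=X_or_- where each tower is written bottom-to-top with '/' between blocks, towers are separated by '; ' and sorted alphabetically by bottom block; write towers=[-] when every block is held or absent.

step 1 (stack(E, D)): towers=[A; C; F/B/D/E] holding=-
step 2 (pickup(C)): towers=[A; F/B/D/E] holding=C
step 3 (stack(C, A)): towers=[A/C; F/B/D/E] holding=-
step 4 (unstack(C, A)): towers=[A; F/B/D/E] holding=C
step 5 (stack(C, E)): towers=[A; F/B/D/E/C] holding=-
step 6 (pickup(A)): towers=[F/B/D/E/C] holding=A

towers=[F/B/D/E/C] holding=A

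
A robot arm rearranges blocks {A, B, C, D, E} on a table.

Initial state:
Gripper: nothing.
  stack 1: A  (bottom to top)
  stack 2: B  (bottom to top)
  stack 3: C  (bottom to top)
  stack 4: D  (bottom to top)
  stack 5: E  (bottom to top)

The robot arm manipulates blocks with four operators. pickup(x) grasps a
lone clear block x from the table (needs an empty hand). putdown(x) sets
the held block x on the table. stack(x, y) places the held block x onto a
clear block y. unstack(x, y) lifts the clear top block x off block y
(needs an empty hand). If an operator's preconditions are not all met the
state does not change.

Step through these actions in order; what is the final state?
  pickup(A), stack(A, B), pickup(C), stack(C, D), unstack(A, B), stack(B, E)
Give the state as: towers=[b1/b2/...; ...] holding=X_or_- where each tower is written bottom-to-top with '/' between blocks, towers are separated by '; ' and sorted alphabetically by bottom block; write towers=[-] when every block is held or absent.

towers=[B; D/C; E] holding=A

step 1 (pickup(A)): towers=[B; C; D; E] holding=A
step 2 (stack(A, B)): towers=[B/A; C; D; E] holding=-
step 3 (pickup(C)): towers=[B/A; D; E] holding=C
step 4 (stack(C, D)): towers=[B/A; D/C; E] holding=-
step 5 (unstack(A, B)): towers=[B; D/C; E] holding=A
step 6 (stack(B, E)) [no-op]: towers=[B; D/C; E] holding=A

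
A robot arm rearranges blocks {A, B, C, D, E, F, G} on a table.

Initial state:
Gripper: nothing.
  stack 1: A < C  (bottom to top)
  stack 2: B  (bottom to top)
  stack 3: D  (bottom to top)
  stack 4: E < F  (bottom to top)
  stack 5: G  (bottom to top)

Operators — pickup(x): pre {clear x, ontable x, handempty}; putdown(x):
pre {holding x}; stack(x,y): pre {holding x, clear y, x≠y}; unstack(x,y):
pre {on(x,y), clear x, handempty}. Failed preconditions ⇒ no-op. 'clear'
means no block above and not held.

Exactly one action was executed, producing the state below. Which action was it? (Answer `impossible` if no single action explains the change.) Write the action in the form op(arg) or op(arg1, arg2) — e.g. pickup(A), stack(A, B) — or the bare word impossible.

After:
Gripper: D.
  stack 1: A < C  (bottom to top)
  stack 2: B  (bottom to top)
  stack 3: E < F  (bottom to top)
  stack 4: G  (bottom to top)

pickup(D)

target: towers=[A/C; B; E/F; G] holding=D
         pickup(B) → towers=[A/C; D; E/F; G] holding=B
     unstack(F, E) → towers=[A/C; B; D; E; G] holding=F
         pickup(G) → towers=[A/C; B; D; E/F] holding=G
         pickup(D) → towers=[A/C; B; E/F; G] holding=D  ← match
     unstack(C, A) → towers=[A; B; D; E/F; G] holding=C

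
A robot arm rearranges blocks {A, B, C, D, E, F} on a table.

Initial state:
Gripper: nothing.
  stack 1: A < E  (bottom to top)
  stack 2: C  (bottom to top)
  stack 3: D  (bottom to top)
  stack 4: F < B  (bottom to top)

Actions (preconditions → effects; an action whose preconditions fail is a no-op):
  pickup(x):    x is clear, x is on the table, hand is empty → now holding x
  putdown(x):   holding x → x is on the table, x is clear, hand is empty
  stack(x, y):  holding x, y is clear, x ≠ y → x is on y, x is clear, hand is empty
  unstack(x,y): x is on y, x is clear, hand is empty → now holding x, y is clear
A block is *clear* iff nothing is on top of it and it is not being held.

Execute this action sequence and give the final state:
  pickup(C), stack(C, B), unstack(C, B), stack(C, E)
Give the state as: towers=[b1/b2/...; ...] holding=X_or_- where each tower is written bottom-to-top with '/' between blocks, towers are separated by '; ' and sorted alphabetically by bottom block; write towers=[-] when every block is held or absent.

towers=[A/E/C; D; F/B] holding=-

step 1 (pickup(C)): towers=[A/E; D; F/B] holding=C
step 2 (stack(C, B)): towers=[A/E; D; F/B/C] holding=-
step 3 (unstack(C, B)): towers=[A/E; D; F/B] holding=C
step 4 (stack(C, E)): towers=[A/E/C; D; F/B] holding=-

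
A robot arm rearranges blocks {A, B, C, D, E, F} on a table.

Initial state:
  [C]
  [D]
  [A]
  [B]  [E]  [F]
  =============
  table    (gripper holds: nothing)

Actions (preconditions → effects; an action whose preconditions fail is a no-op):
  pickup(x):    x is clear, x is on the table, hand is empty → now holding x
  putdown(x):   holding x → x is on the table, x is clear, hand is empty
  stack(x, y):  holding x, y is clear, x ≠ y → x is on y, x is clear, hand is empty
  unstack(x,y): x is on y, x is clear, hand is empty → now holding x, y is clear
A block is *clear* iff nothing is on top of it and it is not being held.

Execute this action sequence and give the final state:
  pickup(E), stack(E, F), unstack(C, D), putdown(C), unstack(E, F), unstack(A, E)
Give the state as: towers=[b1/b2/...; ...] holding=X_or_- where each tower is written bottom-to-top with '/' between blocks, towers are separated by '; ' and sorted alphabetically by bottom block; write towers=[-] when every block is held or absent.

towers=[B/A/D; C; F] holding=E

step 1 (pickup(E)): towers=[B/A/D/C; F] holding=E
step 2 (stack(E, F)): towers=[B/A/D/C; F/E] holding=-
step 3 (unstack(C, D)): towers=[B/A/D; F/E] holding=C
step 4 (putdown(C)): towers=[B/A/D; C; F/E] holding=-
step 5 (unstack(E, F)): towers=[B/A/D; C; F] holding=E
step 6 (unstack(A, E)) [no-op]: towers=[B/A/D; C; F] holding=E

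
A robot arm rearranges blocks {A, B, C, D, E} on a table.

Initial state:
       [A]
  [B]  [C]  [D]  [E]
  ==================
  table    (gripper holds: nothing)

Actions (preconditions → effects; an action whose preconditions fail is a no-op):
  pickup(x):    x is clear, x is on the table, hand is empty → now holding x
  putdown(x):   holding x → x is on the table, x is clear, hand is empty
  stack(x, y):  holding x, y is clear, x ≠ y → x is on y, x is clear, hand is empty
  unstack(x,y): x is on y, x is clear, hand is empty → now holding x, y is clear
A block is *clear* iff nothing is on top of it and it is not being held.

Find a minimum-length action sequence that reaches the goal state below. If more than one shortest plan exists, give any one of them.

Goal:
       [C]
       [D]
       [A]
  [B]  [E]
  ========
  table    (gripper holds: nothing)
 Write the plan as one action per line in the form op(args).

step 1 (unstack(A, C)): towers=[B; C; D; E] holding=A
step 2 (stack(A, E)): towers=[B; C; D; E/A] holding=-
step 3 (pickup(D)): towers=[B; C; E/A] holding=D
step 4 (stack(D, A)): towers=[B; C; E/A/D] holding=-
step 5 (pickup(C)): towers=[B; E/A/D] holding=C
step 6 (stack(C, D)): towers=[B; E/A/D/C] holding=-
goal check: towers=[B; E/A/D/C] holding=- — reached (length 6, optimal by BFS)

unstack(A, C)
stack(A, E)
pickup(D)
stack(D, A)
pickup(C)
stack(C, D)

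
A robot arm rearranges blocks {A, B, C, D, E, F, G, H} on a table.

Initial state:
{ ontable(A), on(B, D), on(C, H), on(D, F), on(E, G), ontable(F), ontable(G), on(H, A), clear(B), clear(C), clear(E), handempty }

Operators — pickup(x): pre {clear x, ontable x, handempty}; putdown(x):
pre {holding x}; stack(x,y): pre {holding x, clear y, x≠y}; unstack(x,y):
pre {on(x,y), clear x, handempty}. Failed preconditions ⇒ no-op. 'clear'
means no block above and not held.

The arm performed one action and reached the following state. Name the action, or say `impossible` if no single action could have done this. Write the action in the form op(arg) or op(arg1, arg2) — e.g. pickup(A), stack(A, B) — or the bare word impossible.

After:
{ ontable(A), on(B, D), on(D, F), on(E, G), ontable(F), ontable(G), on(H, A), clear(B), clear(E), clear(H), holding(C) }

target: towers=[A/H; F/D/B; G/E] holding=C
     unstack(E, G) → towers=[A/H/C; F/D/B; G] holding=E
     unstack(B, D) → towers=[A/H/C; F/D; G/E] holding=B
     unstack(C, H) → towers=[A/H; F/D/B; G/E] holding=C  ← match

unstack(C, H)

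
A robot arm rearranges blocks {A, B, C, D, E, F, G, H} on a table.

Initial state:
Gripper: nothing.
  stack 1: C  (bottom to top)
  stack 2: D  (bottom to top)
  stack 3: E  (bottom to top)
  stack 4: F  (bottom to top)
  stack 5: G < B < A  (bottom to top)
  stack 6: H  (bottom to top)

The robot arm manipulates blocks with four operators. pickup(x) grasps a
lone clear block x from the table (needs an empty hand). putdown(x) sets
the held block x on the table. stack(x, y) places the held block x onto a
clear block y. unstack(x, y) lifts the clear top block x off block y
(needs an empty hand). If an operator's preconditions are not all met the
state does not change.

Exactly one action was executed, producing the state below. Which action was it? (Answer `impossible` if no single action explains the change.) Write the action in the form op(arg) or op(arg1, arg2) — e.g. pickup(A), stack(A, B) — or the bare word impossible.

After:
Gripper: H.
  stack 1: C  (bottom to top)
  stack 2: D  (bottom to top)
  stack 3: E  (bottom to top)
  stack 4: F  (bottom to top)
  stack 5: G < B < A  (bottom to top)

target: towers=[C; D; E; F; G/B/A] holding=H
     unstack(A, B) → towers=[C; D; E; F; G/B; H] holding=A
         pickup(E) → towers=[C; D; F; G/B/A; H] holding=E
         pickup(H) → towers=[C; D; E; F; G/B/A] holding=H  ← match
         pickup(F) → towers=[C; D; E; G/B/A; H] holding=F
         pickup(D) → towers=[C; E; F; G/B/A; H] holding=D
         pickup(C) → towers=[D; E; F; G/B/A; H] holding=C

pickup(H)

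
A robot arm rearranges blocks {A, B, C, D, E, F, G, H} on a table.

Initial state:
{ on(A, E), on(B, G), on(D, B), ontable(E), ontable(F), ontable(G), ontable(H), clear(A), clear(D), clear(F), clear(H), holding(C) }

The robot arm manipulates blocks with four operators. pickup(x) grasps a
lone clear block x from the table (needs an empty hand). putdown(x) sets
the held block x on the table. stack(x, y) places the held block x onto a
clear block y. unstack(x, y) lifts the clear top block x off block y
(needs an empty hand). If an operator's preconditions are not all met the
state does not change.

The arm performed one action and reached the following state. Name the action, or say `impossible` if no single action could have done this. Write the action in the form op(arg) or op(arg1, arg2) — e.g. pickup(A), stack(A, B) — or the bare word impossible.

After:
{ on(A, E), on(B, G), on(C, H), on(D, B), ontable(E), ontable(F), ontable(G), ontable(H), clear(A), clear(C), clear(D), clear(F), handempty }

stack(C, H)

target: towers=[E/A; F; G/B/D; H/C] holding=-
        putdown(C) → towers=[C; E/A; F; G/B/D; H] holding=-
       stack(C, A) → towers=[E/A/C; F; G/B/D; H] holding=-
       stack(C, H) → towers=[E/A; F; G/B/D; H/C] holding=-  ← match
       stack(C, F) → towers=[E/A; F/C; G/B/D; H] holding=-
       stack(C, D) → towers=[E/A; F; G/B/D/C; H] holding=-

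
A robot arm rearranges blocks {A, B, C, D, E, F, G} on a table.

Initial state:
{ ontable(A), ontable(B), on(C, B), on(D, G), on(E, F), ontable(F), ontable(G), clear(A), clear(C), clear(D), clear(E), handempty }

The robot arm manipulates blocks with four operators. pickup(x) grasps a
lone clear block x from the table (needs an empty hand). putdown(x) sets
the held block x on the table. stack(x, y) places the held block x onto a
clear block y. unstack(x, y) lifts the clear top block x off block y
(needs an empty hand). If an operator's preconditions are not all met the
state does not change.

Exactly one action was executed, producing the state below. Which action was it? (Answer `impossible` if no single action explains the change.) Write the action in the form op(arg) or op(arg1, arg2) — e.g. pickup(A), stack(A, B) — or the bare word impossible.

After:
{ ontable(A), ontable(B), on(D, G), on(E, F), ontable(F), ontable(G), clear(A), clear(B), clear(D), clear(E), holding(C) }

target: towers=[A; B; F/E; G/D] holding=C
     unstack(D, G) → towers=[A; B/C; F/E; G] holding=D
         pickup(A) → towers=[B/C; F/E; G/D] holding=A
     unstack(E, F) → towers=[A; B/C; F; G/D] holding=E
     unstack(C, B) → towers=[A; B; F/E; G/D] holding=C  ← match

unstack(C, B)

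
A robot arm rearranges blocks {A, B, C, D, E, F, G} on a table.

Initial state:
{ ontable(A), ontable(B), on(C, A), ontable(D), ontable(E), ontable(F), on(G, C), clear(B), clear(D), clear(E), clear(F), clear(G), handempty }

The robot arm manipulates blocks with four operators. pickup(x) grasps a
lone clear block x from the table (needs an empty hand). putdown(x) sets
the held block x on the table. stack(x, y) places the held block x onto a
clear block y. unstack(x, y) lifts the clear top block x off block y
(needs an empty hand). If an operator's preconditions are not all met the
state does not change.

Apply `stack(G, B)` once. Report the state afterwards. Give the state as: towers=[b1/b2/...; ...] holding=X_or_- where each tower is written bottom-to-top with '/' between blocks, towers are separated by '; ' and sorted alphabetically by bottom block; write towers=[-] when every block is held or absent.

before: towers=[A/C/G; B; D; E; F] holding=-
pre[stack(G, B)]: holding(G) fail, clear(B) ok, G≠B ok
holding(G) unmet → stack(G, B) is a no-op
after:  towers=[A/C/G; B; D; E; F] holding=-

towers=[A/C/G; B; D; E; F] holding=-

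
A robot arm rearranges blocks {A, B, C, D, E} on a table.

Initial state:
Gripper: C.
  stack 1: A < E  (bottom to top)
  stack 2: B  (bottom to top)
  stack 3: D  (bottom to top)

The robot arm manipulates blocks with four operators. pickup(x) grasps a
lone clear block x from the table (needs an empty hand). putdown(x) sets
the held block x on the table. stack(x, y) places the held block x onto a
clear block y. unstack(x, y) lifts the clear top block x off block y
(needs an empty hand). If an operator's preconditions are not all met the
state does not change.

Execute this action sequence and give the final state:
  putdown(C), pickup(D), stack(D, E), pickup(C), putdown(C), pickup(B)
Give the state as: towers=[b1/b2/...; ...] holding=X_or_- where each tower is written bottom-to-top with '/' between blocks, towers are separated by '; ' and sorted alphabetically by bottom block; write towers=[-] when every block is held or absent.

towers=[A/E/D; C] holding=B

step 1 (putdown(C)): towers=[A/E; B; C; D] holding=-
step 2 (pickup(D)): towers=[A/E; B; C] holding=D
step 3 (stack(D, E)): towers=[A/E/D; B; C] holding=-
step 4 (pickup(C)): towers=[A/E/D; B] holding=C
step 5 (putdown(C)): towers=[A/E/D; B; C] holding=-
step 6 (pickup(B)): towers=[A/E/D; C] holding=B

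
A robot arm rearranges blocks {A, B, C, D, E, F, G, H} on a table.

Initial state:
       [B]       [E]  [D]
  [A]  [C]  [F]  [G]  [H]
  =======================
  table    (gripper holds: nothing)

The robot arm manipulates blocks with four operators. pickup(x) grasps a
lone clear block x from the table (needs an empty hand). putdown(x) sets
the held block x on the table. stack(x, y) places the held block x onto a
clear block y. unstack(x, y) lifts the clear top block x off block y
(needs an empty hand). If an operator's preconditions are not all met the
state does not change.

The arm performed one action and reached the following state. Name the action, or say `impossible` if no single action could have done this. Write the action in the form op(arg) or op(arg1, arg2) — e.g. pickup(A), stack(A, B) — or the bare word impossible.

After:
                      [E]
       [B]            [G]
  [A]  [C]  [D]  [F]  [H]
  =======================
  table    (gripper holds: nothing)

impossible

target: towers=[A; C/B; D; F; H/G/E] holding=-
         pickup(A) → towers=[C/B; F; G/E; H/D] holding=A
     unstack(E, G) → towers=[A; C/B; F; G; H/D] holding=E
     unstack(B, C) → towers=[A; C; F; G/E; H/D] holding=B
         pickup(F) → towers=[A; C/B; G/E; H/D] holding=F
     unstack(D, H) → towers=[A; C/B; F; G/E; H] holding=D
none of the 5 applicable actions match → impossible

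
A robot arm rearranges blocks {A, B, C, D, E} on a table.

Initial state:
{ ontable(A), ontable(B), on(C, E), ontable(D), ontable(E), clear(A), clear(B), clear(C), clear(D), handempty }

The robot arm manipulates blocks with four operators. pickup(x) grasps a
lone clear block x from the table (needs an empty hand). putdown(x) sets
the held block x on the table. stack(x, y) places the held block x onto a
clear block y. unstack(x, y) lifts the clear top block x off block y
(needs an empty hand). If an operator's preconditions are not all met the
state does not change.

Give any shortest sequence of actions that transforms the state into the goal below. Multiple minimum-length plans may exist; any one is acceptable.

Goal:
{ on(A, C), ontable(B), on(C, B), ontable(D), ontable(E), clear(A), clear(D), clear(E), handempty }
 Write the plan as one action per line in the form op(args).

step 1 (unstack(C, E)): towers=[A; B; D; E] holding=C
step 2 (stack(C, B)): towers=[A; B/C; D; E] holding=-
step 3 (pickup(A)): towers=[B/C; D; E] holding=A
step 4 (stack(A, C)): towers=[B/C/A; D; E] holding=-
goal check: towers=[B/C/A; D; E] holding=- — reached (length 4, optimal by BFS)

unstack(C, E)
stack(C, B)
pickup(A)
stack(A, C)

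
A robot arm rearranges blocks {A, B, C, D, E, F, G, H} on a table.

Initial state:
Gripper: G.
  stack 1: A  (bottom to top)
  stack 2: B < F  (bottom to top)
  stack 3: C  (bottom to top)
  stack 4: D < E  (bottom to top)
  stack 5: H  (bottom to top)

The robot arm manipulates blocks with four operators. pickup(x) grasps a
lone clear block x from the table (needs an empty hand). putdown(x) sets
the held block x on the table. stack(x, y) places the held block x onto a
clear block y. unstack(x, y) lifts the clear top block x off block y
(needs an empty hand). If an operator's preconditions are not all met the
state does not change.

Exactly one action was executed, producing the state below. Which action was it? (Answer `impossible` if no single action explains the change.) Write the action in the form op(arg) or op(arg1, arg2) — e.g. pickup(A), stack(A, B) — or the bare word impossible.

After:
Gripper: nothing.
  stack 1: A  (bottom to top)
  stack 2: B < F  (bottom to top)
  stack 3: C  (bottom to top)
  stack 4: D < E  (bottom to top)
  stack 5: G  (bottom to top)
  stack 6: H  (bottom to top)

putdown(G)

target: towers=[A; B/F; C; D/E; G; H] holding=-
        putdown(G) → towers=[A; B/F; C; D/E; G; H] holding=-  ← match
       stack(G, A) → towers=[A/G; B/F; C; D/E; H] holding=-
       stack(G, E) → towers=[A; B/F; C; D/E/G; H] holding=-
       stack(G, H) → towers=[A; B/F; C; D/E; H/G] holding=-
       stack(G, F) → towers=[A; B/F/G; C; D/E; H] holding=-
       stack(G, C) → towers=[A; B/F; C/G; D/E; H] holding=-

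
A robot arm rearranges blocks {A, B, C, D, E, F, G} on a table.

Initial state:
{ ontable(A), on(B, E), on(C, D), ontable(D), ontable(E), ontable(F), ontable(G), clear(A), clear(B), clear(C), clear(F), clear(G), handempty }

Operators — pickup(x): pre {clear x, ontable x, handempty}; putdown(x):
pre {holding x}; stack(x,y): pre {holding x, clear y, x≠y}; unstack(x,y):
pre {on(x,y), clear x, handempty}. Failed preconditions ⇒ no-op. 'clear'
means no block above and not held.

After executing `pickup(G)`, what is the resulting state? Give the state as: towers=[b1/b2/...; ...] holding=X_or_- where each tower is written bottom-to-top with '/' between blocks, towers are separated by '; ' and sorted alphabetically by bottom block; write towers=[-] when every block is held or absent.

before: towers=[A; D/C; E/B; F; G] holding=-
pre[pickup(G)]: clear(G) yes, ontable(G) yes, handempty yes
all met → apply pickup(G)
after:  towers=[A; D/C; E/B; F] holding=G

towers=[A; D/C; E/B; F] holding=G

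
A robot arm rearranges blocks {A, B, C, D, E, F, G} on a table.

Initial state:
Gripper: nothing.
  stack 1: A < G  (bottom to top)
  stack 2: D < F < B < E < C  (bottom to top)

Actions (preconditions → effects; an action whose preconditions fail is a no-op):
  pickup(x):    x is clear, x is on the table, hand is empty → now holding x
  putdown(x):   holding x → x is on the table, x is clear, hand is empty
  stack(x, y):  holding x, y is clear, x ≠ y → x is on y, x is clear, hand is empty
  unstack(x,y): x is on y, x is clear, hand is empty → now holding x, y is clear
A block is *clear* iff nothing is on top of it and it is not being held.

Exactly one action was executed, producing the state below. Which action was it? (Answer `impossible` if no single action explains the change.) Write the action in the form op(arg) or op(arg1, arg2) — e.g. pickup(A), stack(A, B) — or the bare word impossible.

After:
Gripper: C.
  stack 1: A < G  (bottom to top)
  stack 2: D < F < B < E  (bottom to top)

target: towers=[A/G; D/F/B/E] holding=C
     unstack(G, A) → towers=[A; D/F/B/E/C] holding=G
     unstack(C, E) → towers=[A/G; D/F/B/E] holding=C  ← match

unstack(C, E)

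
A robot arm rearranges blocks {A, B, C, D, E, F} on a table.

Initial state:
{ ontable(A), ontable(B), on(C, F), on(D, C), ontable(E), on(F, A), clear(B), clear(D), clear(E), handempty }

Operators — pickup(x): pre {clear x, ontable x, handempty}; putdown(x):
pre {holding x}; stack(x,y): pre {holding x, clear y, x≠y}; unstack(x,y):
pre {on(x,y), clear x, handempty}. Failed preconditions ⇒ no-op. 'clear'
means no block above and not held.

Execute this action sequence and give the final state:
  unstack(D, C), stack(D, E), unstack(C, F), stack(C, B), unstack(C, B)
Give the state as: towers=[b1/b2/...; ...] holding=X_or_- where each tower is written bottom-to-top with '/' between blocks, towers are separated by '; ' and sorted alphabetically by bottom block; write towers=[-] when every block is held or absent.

step 1 (unstack(D, C)): towers=[A/F/C; B; E] holding=D
step 2 (stack(D, E)): towers=[A/F/C; B; E/D] holding=-
step 3 (unstack(C, F)): towers=[A/F; B; E/D] holding=C
step 4 (stack(C, B)): towers=[A/F; B/C; E/D] holding=-
step 5 (unstack(C, B)): towers=[A/F; B; E/D] holding=C

towers=[A/F; B; E/D] holding=C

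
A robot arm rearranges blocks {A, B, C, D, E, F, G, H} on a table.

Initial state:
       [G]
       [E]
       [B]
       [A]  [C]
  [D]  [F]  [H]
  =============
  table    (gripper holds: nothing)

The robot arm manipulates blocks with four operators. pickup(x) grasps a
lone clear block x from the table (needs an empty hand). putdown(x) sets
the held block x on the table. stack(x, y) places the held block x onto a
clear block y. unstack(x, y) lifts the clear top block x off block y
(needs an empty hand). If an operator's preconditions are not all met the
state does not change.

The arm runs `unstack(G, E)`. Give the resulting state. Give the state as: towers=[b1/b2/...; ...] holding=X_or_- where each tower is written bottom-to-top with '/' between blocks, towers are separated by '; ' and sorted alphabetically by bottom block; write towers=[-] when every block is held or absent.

before: towers=[D; F/A/B/E/G; H/C] holding=-
pre[unstack(G, E)]: on(G,E) yes, clear(G) yes, handempty yes
all met → apply unstack(G, E)
after:  towers=[D; F/A/B/E; H/C] holding=G

towers=[D; F/A/B/E; H/C] holding=G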